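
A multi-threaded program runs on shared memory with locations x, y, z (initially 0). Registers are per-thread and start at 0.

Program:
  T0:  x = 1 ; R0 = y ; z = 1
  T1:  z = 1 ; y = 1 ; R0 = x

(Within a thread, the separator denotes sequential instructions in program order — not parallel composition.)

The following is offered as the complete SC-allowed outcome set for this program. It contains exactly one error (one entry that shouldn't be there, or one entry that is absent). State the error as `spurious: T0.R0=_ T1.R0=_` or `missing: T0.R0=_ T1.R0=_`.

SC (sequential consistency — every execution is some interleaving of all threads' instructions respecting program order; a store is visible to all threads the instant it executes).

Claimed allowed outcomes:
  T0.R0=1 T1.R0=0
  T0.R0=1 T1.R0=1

outcome vector order: (T0.R0,T1.R0)
SC (3): 0/1; 1/0; 1/1
SC∖claimed = {0/1}

missing: T0.R0=0 T1.R0=1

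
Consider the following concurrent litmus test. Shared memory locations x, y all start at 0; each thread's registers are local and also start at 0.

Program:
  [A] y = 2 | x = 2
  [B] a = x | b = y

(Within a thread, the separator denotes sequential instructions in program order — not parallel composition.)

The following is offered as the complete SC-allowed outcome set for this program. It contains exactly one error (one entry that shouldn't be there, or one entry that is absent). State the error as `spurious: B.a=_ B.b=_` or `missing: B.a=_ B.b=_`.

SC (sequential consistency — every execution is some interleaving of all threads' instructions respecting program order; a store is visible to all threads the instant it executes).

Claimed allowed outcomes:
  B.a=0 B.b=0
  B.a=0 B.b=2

missing: B.a=2 B.b=2

outcome vector order: (B.a,B.b)
SC: 3 outcomes — {0/0, 0/2, 2/2}
SC∖claimed = {2/2}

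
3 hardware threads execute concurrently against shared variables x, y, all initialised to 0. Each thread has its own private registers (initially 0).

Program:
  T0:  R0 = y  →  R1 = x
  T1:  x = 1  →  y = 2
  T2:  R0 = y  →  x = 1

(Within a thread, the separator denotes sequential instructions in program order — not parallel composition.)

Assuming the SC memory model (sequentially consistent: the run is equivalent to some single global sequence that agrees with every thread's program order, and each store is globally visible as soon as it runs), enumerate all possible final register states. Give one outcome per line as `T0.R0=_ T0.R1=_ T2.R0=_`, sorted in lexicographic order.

outcome vector order: (T0.R0,T0.R1,T2.R0)
|SC outcomes| = 6

T0.R0=0 T0.R1=0 T2.R0=0
T0.R0=0 T0.R1=0 T2.R0=2
T0.R0=0 T0.R1=1 T2.R0=0
T0.R0=0 T0.R1=1 T2.R0=2
T0.R0=2 T0.R1=1 T2.R0=0
T0.R0=2 T0.R1=1 T2.R0=2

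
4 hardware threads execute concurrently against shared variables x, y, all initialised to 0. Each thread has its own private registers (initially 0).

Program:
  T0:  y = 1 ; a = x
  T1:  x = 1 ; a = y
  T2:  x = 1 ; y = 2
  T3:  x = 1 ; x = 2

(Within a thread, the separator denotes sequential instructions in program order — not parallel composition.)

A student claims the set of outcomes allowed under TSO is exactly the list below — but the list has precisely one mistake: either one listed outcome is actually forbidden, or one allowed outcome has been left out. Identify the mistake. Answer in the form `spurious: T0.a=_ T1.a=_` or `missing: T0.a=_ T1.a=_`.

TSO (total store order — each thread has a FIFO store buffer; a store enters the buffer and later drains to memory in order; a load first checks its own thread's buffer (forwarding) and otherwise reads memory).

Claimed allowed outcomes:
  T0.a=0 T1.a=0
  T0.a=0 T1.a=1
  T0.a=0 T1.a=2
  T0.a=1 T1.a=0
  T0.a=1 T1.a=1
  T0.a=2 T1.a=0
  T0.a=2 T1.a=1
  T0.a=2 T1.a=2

missing: T0.a=1 T1.a=2

outcome vector order: (T0.a,T1.a)
[TSO] allowed = {(0,0); (0,1); (0,2); (1,0); (1,1); (1,2); (2,0); (2,1); (2,2)}
TSO∖claimed = {(1,2)}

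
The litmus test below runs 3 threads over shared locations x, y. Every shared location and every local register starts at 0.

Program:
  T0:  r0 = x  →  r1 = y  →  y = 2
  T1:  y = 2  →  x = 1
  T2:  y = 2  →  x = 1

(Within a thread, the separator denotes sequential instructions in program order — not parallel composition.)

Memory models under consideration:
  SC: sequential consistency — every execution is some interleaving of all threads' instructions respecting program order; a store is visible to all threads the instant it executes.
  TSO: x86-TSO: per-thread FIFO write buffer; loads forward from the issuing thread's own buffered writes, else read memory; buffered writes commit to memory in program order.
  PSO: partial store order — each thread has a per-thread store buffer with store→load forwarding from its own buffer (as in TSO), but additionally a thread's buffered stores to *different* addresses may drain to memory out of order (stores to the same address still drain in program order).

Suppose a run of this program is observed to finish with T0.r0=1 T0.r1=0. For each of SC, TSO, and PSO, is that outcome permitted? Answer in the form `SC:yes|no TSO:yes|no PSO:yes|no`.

outcome vector order: (T0.r0,T0.r1)
under SC → (0,0), (0,2), (1,2)
under TSO → (0,0), (0,2), (1,2)
under PSO → (0,0), (0,2), (1,0), (1,2)
target (1,0) ∈ {PSO}

SC:no TSO:no PSO:yes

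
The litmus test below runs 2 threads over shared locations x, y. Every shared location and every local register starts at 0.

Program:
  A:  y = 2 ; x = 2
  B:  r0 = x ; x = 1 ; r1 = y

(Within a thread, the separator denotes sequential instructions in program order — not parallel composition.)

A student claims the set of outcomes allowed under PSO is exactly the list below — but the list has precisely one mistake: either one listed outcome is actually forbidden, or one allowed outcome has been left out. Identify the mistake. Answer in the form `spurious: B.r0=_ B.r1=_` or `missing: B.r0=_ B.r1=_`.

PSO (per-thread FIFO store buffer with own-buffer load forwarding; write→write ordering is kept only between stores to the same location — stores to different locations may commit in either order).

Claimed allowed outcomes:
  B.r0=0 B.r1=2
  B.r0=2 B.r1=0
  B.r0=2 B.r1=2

missing: B.r0=0 B.r1=0

outcome vector order: (B.r0,B.r1)
PSO (4): 00 02 20 22
PSO∖claimed = {00}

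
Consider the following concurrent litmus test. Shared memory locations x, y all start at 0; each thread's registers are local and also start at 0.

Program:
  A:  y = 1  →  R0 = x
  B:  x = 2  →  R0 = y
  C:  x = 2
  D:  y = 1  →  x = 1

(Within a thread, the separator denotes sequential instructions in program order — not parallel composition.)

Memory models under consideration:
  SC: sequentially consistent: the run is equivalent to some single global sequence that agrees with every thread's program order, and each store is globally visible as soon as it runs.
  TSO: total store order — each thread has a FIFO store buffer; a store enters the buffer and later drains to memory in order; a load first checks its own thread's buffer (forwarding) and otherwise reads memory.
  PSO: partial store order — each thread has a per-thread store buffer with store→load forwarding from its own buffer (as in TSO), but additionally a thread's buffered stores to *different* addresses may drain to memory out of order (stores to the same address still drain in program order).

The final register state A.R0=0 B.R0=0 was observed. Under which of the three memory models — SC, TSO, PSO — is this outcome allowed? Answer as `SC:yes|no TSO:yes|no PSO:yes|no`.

outcome vector order: (A.R0,B.R0)
SC: 5 outcomes — {<0 1> <1 0> <1 1> <2 0> <2 1>}
TSO: 6 outcomes — {<0 0> <0 1> <1 0> <1 1> <2 0> <2 1>}
PSO: 6 outcomes — {<0 0> <0 1> <1 0> <1 1> <2 0> <2 1>}
target <0 0> ∈ {TSO,PSO}

SC:no TSO:yes PSO:yes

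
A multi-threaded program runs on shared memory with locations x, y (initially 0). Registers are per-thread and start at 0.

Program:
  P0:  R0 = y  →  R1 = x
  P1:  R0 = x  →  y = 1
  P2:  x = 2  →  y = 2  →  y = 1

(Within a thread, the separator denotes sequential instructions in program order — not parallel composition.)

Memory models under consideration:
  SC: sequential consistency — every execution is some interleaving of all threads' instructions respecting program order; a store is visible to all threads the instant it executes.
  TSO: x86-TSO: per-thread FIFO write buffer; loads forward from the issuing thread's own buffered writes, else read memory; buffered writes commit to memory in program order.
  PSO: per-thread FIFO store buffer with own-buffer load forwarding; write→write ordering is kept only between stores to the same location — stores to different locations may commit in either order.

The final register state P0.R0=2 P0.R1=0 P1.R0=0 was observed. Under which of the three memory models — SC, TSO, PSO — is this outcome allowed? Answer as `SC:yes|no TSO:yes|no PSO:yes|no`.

SC:no TSO:no PSO:yes

outcome vector order: (P0.R0,P0.R1,P1.R0)
SC (9): (0,0,0); (0,0,2); (0,2,0); (0,2,2); (1,0,0); (1,2,0); (1,2,2); (2,2,0); (2,2,2)
TSO (9): (0,0,0); (0,0,2); (0,2,0); (0,2,2); (1,0,0); (1,2,0); (1,2,2); (2,2,0); (2,2,2)
PSO (12): (0,0,0); (0,0,2); (0,2,0); (0,2,2); (1,0,0); (1,0,2); (1,2,0); (1,2,2); (2,0,0); (2,0,2); (2,2,0); (2,2,2)
target (2,0,0) ∈ {PSO}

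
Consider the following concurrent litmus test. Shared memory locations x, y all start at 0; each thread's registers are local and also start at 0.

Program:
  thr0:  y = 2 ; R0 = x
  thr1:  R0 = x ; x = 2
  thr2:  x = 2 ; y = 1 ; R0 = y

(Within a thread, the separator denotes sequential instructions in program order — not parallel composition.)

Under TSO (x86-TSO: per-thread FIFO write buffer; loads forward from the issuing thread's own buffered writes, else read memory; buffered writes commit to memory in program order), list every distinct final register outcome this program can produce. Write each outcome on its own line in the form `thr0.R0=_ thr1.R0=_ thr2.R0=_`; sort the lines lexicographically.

thr0.R0=0 thr1.R0=0 thr2.R0=1
thr0.R0=0 thr1.R0=0 thr2.R0=2
thr0.R0=0 thr1.R0=2 thr2.R0=1
thr0.R0=0 thr1.R0=2 thr2.R0=2
thr0.R0=2 thr1.R0=0 thr2.R0=1
thr0.R0=2 thr1.R0=0 thr2.R0=2
thr0.R0=2 thr1.R0=2 thr2.R0=1
thr0.R0=2 thr1.R0=2 thr2.R0=2

outcome vector order: (thr0.R0,thr1.R0,thr2.R0)
|TSO outcomes| = 8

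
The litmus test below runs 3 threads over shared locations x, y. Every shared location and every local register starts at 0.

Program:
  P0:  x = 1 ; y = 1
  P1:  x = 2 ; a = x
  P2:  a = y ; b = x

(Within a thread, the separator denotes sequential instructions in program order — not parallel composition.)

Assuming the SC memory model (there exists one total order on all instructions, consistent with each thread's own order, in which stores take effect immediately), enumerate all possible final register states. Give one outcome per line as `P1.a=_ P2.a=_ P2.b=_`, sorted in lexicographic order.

outcome vector order: (P1.a,P2.a,P2.b)
|SC outcomes| = 9

P1.a=1 P2.a=0 P2.b=0
P1.a=1 P2.a=0 P2.b=1
P1.a=1 P2.a=0 P2.b=2
P1.a=1 P2.a=1 P2.b=1
P1.a=2 P2.a=0 P2.b=0
P1.a=2 P2.a=0 P2.b=1
P1.a=2 P2.a=0 P2.b=2
P1.a=2 P2.a=1 P2.b=1
P1.a=2 P2.a=1 P2.b=2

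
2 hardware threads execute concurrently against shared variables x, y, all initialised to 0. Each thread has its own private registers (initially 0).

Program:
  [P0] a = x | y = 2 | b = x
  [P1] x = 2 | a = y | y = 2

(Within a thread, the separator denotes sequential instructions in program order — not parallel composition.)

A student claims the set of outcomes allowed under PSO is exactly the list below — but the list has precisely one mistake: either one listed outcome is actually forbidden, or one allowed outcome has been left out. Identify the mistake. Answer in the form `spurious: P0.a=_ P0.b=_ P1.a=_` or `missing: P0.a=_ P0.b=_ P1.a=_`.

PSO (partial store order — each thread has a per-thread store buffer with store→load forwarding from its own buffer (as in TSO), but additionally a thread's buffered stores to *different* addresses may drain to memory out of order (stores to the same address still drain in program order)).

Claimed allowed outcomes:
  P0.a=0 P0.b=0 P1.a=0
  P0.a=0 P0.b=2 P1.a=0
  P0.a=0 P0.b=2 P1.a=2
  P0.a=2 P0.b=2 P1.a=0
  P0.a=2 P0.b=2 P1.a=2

outcome vector order: (P0.a,P0.b,P1.a)
PSO: 6 outcomes — {0/0/0, 0/0/2, 0/2/0, 0/2/2, 2/2/0, 2/2/2}
PSO∖claimed = {0/0/2}

missing: P0.a=0 P0.b=0 P1.a=2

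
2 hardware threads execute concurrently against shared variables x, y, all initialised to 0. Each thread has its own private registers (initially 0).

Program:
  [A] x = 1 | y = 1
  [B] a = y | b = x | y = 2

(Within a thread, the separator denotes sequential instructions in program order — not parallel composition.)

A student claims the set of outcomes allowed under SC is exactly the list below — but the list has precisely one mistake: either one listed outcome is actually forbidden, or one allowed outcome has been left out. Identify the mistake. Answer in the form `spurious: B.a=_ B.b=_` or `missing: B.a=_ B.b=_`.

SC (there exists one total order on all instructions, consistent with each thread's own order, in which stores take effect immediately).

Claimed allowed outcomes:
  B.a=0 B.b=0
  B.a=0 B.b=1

missing: B.a=1 B.b=1

outcome vector order: (B.a,B.b)
SC: 3 outcomes — {(0,0); (0,1); (1,1)}
SC∖claimed = {(1,1)}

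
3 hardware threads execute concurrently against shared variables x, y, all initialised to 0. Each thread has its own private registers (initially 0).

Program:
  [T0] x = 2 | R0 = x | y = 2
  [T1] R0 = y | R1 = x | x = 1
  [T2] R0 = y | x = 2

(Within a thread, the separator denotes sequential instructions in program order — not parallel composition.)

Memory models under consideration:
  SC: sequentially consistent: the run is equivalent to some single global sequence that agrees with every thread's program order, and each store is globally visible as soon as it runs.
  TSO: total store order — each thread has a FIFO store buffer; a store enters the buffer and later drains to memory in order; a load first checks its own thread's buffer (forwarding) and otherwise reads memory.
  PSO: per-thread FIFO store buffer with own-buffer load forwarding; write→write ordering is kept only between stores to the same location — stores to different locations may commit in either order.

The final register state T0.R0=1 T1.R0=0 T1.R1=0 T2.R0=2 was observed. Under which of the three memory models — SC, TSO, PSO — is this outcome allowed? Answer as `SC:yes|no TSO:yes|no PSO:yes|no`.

outcome vector order: (T0.R0,T1.R0,T1.R1,T2.R0)
[SC] allowed = {(1,0,0,0); (1,0,0,2); (1,0,2,0); (1,0,2,2); (2,0,0,0); (2,0,0,2); (2,0,2,0); (2,0,2,2); (2,2,2,0); (2,2,2,2)}
[TSO] allowed = {(1,0,0,0); (1,0,0,2); (1,0,2,0); (1,0,2,2); (2,0,0,0); (2,0,0,2); (2,0,2,0); (2,0,2,2); (2,2,2,0); (2,2,2,2)}
[PSO] allowed = {(1,0,0,0); (1,0,0,2); (1,0,2,0); (1,0,2,2); (2,0,0,0); (2,0,0,2); (2,0,2,0); (2,0,2,2); (2,2,0,0); (2,2,0,2); (2,2,2,0); (2,2,2,2)}
target (1,0,0,2) ∈ {SC,TSO,PSO}

SC:yes TSO:yes PSO:yes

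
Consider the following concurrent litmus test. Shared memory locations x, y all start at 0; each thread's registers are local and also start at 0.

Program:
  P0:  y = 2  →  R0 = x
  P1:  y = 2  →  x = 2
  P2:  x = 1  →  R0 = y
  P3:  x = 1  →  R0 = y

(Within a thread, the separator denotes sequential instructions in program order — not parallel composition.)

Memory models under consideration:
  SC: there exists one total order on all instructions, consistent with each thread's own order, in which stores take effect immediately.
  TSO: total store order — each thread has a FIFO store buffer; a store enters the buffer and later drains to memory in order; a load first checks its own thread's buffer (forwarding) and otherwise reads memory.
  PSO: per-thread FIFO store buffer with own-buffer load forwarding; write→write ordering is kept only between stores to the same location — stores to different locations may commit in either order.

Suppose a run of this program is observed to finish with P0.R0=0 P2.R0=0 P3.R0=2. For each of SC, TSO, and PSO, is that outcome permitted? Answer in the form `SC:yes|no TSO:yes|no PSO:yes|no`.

SC:no TSO:yes PSO:yes

outcome vector order: (P0.R0,P2.R0,P3.R0)
SC: 9 outcomes — {022; 100; 102; 120; 122; 200; 202; 220; 222}
TSO: 12 outcomes — {000; 002; 020; 022; 100; 102; 120; 122; 200; 202; 220; 222}
PSO: 12 outcomes — {000; 002; 020; 022; 100; 102; 120; 122; 200; 202; 220; 222}
target 002 ∈ {TSO,PSO}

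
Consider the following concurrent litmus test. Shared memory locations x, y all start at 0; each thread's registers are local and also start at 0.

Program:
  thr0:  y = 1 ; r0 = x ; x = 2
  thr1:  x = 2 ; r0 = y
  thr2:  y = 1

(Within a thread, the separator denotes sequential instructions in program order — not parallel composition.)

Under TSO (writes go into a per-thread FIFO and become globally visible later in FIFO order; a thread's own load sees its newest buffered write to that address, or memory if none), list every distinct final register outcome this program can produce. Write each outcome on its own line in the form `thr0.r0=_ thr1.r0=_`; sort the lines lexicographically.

thr0.r0=0 thr1.r0=0
thr0.r0=0 thr1.r0=1
thr0.r0=2 thr1.r0=0
thr0.r0=2 thr1.r0=1

outcome vector order: (thr0.r0,thr1.r0)
|TSO outcomes| = 4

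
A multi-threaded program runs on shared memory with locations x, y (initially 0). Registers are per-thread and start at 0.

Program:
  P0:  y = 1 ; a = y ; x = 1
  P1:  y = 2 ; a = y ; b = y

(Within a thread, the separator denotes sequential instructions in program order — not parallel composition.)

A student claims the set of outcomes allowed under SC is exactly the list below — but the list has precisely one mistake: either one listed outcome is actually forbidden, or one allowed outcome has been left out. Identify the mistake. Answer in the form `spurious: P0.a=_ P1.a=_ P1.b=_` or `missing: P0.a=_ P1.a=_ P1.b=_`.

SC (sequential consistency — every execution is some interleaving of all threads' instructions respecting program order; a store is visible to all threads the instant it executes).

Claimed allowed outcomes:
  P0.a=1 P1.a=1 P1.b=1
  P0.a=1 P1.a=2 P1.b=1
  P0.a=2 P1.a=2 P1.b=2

outcome vector order: (P0.a,P1.a,P1.b)
[SC] allowed = {111; 121; 122; 222}
SC∖claimed = {122}

missing: P0.a=1 P1.a=2 P1.b=2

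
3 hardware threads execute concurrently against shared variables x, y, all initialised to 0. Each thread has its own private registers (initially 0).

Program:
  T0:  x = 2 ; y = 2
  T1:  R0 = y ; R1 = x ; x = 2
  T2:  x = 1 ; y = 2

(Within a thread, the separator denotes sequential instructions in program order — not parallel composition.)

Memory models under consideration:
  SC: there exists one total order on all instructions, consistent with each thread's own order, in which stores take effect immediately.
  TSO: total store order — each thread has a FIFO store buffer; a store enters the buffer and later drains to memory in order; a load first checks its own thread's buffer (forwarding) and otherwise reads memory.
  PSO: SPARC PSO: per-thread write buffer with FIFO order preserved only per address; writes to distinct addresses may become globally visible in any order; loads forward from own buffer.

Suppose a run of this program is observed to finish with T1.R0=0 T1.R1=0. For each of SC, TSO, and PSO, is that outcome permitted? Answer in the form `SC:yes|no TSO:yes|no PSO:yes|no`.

outcome vector order: (T1.R0,T1.R1)
SC (5): (0,0), (0,1), (0,2), (2,1), (2,2)
TSO (5): (0,0), (0,1), (0,2), (2,1), (2,2)
PSO (6): (0,0), (0,1), (0,2), (2,0), (2,1), (2,2)
target (0,0) ∈ {SC,TSO,PSO}

SC:yes TSO:yes PSO:yes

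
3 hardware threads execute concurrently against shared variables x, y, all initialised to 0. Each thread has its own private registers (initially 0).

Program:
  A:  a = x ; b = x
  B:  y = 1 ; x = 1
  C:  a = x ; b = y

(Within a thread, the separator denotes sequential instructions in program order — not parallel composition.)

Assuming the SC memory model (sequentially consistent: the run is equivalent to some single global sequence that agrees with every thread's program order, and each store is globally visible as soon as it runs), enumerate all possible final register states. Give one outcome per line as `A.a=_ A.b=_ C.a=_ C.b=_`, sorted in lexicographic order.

A.a=0 A.b=0 C.a=0 C.b=0
A.a=0 A.b=0 C.a=0 C.b=1
A.a=0 A.b=0 C.a=1 C.b=1
A.a=0 A.b=1 C.a=0 C.b=0
A.a=0 A.b=1 C.a=0 C.b=1
A.a=0 A.b=1 C.a=1 C.b=1
A.a=1 A.b=1 C.a=0 C.b=0
A.a=1 A.b=1 C.a=0 C.b=1
A.a=1 A.b=1 C.a=1 C.b=1

outcome vector order: (A.a,A.b,C.a,C.b)
|SC outcomes| = 9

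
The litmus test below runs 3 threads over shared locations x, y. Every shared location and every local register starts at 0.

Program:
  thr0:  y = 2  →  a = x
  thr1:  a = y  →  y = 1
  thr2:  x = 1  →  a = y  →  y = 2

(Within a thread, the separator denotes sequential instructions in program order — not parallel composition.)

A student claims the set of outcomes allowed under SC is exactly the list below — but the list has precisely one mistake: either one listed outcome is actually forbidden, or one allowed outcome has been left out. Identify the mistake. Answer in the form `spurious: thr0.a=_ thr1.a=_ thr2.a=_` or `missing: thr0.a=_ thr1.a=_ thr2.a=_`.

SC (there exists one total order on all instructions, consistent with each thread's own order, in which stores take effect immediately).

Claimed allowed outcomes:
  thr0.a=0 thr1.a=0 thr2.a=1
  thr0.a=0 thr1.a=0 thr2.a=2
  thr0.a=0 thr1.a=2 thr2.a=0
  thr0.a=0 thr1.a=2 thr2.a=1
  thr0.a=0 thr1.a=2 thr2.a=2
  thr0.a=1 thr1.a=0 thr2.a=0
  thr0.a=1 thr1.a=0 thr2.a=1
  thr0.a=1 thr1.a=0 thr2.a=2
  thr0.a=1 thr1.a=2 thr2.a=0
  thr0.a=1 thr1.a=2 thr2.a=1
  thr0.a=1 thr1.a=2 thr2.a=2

outcome vector order: (thr0.a,thr1.a,thr2.a)
SC (10): 001 002 021 022 100 101 102 120 121 122
claimed∖SC = {020}

spurious: thr0.a=0 thr1.a=2 thr2.a=0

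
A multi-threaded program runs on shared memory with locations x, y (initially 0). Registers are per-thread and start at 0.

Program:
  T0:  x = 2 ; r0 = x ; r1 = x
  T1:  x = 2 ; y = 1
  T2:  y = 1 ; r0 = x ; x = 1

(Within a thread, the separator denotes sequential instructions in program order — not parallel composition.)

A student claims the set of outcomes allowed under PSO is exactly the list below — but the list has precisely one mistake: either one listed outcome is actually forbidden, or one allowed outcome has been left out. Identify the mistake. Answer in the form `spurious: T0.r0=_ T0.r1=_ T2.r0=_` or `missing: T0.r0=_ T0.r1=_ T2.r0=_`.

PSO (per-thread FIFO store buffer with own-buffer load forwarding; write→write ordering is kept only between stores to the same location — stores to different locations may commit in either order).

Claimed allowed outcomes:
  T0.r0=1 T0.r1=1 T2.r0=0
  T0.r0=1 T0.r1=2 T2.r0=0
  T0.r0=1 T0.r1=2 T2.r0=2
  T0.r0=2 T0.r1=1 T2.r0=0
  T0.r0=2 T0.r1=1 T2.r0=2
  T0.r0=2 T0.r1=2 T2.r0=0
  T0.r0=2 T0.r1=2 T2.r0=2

outcome vector order: (T0.r0,T0.r1,T2.r0)
PSO (8): (1,1,0); (1,1,2); (1,2,0); (1,2,2); (2,1,0); (2,1,2); (2,2,0); (2,2,2)
PSO∖claimed = {(1,1,2)}

missing: T0.r0=1 T0.r1=1 T2.r0=2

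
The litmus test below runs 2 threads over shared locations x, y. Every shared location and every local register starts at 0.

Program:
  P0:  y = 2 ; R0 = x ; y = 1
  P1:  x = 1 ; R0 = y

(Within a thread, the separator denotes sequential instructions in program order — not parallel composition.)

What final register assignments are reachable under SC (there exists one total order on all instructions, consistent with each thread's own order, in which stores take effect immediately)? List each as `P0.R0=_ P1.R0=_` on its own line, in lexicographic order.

P0.R0=0 P1.R0=1
P0.R0=0 P1.R0=2
P0.R0=1 P1.R0=0
P0.R0=1 P1.R0=1
P0.R0=1 P1.R0=2

outcome vector order: (P0.R0,P1.R0)
|SC outcomes| = 5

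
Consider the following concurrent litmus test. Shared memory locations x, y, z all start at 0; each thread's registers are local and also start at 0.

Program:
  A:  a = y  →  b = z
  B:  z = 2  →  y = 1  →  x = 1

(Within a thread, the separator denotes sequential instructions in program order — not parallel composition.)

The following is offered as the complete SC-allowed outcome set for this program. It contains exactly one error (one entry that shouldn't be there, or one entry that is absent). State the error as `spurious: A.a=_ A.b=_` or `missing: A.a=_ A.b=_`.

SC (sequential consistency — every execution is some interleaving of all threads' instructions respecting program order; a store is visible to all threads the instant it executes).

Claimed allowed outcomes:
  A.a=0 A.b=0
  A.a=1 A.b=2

outcome vector order: (A.a,A.b)
[SC] allowed = {0/0 0/2 1/2}
SC∖claimed = {0/2}

missing: A.a=0 A.b=2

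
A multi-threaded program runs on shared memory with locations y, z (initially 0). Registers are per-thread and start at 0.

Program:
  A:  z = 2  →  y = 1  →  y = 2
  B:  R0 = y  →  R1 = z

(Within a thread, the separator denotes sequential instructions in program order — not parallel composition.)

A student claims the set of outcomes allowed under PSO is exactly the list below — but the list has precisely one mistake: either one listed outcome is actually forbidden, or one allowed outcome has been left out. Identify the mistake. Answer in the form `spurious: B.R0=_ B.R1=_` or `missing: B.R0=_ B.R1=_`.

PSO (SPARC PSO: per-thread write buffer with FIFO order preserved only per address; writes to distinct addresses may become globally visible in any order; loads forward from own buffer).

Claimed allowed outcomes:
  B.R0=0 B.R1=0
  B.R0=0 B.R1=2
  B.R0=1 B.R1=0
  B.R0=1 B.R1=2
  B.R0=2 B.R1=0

missing: B.R0=2 B.R1=2

outcome vector order: (B.R0,B.R1)
[PSO] allowed = {00, 02, 10, 12, 20, 22}
PSO∖claimed = {22}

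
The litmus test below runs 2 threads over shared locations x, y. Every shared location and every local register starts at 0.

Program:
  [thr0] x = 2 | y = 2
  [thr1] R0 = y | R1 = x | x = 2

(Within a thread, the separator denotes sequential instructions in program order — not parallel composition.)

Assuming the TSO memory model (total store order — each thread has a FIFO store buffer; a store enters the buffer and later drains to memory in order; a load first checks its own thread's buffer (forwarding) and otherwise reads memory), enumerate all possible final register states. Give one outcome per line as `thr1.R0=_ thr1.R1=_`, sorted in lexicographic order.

outcome vector order: (thr1.R0,thr1.R1)
|TSO outcomes| = 3

thr1.R0=0 thr1.R1=0
thr1.R0=0 thr1.R1=2
thr1.R0=2 thr1.R1=2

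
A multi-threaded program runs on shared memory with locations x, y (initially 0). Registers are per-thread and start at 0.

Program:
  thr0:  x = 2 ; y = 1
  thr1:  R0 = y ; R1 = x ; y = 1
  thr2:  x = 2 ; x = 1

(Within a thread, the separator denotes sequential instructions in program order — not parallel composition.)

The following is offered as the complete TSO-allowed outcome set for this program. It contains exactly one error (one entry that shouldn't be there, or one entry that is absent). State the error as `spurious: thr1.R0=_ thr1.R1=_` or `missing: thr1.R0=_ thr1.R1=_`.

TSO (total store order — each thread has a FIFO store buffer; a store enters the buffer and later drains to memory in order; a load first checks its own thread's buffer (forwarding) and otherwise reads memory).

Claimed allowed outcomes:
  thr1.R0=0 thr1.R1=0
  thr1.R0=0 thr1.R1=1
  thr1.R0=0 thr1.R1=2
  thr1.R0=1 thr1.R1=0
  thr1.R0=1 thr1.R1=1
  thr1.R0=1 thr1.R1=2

spurious: thr1.R0=1 thr1.R1=0

outcome vector order: (thr1.R0,thr1.R1)
TSO: 5 outcomes — {<0 0>, <0 1>, <0 2>, <1 1>, <1 2>}
claimed∖TSO = {<1 0>}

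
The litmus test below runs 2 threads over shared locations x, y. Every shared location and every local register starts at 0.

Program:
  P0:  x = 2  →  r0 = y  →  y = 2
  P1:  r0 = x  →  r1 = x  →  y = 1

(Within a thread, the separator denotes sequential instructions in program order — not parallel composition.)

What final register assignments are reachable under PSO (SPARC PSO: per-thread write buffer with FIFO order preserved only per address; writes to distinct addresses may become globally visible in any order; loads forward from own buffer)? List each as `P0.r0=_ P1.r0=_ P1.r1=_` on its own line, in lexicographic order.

outcome vector order: (P0.r0,P1.r0,P1.r1)
|PSO outcomes| = 6

P0.r0=0 P1.r0=0 P1.r1=0
P0.r0=0 P1.r0=0 P1.r1=2
P0.r0=0 P1.r0=2 P1.r1=2
P0.r0=1 P1.r0=0 P1.r1=0
P0.r0=1 P1.r0=0 P1.r1=2
P0.r0=1 P1.r0=2 P1.r1=2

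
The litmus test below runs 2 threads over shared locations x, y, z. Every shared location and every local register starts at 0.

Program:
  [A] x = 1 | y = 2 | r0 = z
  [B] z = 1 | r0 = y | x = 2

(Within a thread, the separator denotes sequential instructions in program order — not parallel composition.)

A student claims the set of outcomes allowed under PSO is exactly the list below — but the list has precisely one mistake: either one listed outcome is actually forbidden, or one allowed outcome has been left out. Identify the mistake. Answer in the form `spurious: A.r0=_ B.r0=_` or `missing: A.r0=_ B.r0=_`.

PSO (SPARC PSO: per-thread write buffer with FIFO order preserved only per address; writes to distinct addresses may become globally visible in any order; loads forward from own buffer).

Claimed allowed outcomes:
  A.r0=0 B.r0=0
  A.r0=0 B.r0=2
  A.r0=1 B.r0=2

missing: A.r0=1 B.r0=0

outcome vector order: (A.r0,B.r0)
[PSO] allowed = {<0 0>, <0 2>, <1 0>, <1 2>}
PSO∖claimed = {<1 0>}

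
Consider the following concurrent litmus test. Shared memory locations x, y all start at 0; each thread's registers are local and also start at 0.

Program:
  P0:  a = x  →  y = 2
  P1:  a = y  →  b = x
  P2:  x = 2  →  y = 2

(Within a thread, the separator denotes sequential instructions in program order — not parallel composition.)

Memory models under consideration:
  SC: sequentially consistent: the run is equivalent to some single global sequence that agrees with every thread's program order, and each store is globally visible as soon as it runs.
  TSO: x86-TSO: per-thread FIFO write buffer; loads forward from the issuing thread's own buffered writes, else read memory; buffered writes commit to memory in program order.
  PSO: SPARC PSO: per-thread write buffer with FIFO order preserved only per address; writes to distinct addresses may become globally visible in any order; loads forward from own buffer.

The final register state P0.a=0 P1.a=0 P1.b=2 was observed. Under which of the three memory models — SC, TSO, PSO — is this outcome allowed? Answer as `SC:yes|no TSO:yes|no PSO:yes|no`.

SC:yes TSO:yes PSO:yes

outcome vector order: (P0.a,P1.a,P1.b)
[SC] allowed = {000, 002, 020, 022, 200, 202, 222}
[TSO] allowed = {000, 002, 020, 022, 200, 202, 222}
[PSO] allowed = {000, 002, 020, 022, 200, 202, 220, 222}
target 002 ∈ {SC,TSO,PSO}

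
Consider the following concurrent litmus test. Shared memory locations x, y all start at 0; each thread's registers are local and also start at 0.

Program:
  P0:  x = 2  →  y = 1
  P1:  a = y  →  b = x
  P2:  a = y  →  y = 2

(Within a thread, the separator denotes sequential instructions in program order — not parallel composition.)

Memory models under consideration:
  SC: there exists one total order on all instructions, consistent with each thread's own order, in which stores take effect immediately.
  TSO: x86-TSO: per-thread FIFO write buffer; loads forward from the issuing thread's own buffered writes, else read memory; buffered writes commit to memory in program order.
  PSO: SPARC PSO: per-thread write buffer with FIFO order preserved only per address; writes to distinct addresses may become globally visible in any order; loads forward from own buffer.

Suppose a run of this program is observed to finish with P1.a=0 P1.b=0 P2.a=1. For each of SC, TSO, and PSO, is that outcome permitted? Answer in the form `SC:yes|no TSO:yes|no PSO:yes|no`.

SC:yes TSO:yes PSO:yes

outcome vector order: (P1.a,P1.b,P2.a)
under SC → (0,0,0) (0,0,1) (0,2,0) (0,2,1) (1,2,0) (1,2,1) (2,0,0) (2,2,0) (2,2,1)
under TSO → (0,0,0) (0,0,1) (0,2,0) (0,2,1) (1,2,0) (1,2,1) (2,0,0) (2,2,0) (2,2,1)
under PSO → (0,0,0) (0,0,1) (0,2,0) (0,2,1) (1,0,0) (1,0,1) (1,2,0) (1,2,1) (2,0,0) (2,0,1) (2,2,0) (2,2,1)
target (0,0,1) ∈ {SC,TSO,PSO}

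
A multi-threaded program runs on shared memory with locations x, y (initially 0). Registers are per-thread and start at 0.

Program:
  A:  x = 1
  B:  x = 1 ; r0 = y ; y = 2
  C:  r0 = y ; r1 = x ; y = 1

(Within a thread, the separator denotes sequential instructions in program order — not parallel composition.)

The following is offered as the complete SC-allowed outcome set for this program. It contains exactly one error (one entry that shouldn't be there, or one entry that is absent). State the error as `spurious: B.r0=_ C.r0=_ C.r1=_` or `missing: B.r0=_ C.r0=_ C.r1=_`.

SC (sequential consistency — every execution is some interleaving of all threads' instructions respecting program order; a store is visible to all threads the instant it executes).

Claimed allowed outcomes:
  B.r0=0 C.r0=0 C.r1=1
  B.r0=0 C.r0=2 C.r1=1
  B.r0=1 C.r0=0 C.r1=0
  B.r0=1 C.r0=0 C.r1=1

outcome vector order: (B.r0,C.r0,C.r1)
SC (5): 000, 001, 021, 100, 101
SC∖claimed = {000}

missing: B.r0=0 C.r0=0 C.r1=0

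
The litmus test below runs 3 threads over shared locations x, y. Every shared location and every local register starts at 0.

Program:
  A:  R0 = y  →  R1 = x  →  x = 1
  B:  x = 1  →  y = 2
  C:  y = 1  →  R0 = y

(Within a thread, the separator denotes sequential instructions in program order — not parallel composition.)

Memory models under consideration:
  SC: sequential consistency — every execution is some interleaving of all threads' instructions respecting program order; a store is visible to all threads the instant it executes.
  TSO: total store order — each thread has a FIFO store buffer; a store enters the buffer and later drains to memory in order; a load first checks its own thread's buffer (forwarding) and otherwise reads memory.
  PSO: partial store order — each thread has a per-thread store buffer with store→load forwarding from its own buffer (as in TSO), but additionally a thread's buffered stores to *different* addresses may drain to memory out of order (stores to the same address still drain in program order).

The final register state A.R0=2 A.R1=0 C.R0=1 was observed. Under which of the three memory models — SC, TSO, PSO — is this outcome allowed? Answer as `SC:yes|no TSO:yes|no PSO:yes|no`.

outcome vector order: (A.R0,A.R1,C.R0)
[SC] allowed = {(0,0,1) (0,0,2) (0,1,1) (0,1,2) (1,0,1) (1,0,2) (1,1,1) (1,1,2) (2,1,1) (2,1,2)}
[TSO] allowed = {(0,0,1) (0,0,2) (0,1,1) (0,1,2) (1,0,1) (1,0,2) (1,1,1) (1,1,2) (2,1,1) (2,1,2)}
[PSO] allowed = {(0,0,1) (0,0,2) (0,1,1) (0,1,2) (1,0,1) (1,0,2) (1,1,1) (1,1,2) (2,0,1) (2,0,2) (2,1,1) (2,1,2)}
target (2,0,1) ∈ {PSO}

SC:no TSO:no PSO:yes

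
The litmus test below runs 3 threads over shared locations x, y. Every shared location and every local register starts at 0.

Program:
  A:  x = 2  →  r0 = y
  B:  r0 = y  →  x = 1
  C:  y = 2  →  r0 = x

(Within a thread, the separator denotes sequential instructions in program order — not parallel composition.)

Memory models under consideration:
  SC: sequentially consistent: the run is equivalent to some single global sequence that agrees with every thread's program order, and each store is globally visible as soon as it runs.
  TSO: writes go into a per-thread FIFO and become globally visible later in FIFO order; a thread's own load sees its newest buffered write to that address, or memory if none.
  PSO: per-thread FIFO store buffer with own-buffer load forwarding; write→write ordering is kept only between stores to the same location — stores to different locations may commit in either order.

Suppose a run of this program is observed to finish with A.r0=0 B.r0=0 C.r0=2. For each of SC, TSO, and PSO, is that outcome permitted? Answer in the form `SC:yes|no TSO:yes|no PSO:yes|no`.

SC:yes TSO:yes PSO:yes

outcome vector order: (A.r0,B.r0,C.r0)
SC (10): <0 0 1> <0 0 2> <0 2 1> <0 2 2> <2 0 0> <2 0 1> <2 0 2> <2 2 0> <2 2 1> <2 2 2>
TSO (12): <0 0 0> <0 0 1> <0 0 2> <0 2 0> <0 2 1> <0 2 2> <2 0 0> <2 0 1> <2 0 2> <2 2 0> <2 2 1> <2 2 2>
PSO (12): <0 0 0> <0 0 1> <0 0 2> <0 2 0> <0 2 1> <0 2 2> <2 0 0> <2 0 1> <2 0 2> <2 2 0> <2 2 1> <2 2 2>
target <0 0 2> ∈ {SC,TSO,PSO}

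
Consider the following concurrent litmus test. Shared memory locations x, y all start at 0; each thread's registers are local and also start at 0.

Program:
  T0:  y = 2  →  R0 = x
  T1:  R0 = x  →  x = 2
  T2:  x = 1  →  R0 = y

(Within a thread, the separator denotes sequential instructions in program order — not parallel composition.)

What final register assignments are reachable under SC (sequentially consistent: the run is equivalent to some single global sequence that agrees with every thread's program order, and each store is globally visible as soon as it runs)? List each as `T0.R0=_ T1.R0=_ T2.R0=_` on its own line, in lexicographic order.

outcome vector order: (T0.R0,T1.R0,T2.R0)
|SC outcomes| = 10

T0.R0=0 T1.R0=0 T2.R0=2
T0.R0=0 T1.R0=1 T2.R0=2
T0.R0=1 T1.R0=0 T2.R0=0
T0.R0=1 T1.R0=0 T2.R0=2
T0.R0=1 T1.R0=1 T2.R0=0
T0.R0=1 T1.R0=1 T2.R0=2
T0.R0=2 T1.R0=0 T2.R0=0
T0.R0=2 T1.R0=0 T2.R0=2
T0.R0=2 T1.R0=1 T2.R0=0
T0.R0=2 T1.R0=1 T2.R0=2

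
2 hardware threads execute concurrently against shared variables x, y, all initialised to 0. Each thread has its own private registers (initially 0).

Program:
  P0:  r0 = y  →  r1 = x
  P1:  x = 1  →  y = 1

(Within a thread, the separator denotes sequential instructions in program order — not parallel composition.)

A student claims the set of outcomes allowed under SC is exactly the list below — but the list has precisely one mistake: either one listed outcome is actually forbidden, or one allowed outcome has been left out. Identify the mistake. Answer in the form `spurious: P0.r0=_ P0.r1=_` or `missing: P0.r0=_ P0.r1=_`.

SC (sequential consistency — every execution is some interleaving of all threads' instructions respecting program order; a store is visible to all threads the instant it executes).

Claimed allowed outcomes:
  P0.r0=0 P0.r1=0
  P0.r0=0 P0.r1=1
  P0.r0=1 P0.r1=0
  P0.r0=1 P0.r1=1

spurious: P0.r0=1 P0.r1=0

outcome vector order: (P0.r0,P0.r1)
SC (3): <0 0>; <0 1>; <1 1>
claimed∖SC = {<1 0>}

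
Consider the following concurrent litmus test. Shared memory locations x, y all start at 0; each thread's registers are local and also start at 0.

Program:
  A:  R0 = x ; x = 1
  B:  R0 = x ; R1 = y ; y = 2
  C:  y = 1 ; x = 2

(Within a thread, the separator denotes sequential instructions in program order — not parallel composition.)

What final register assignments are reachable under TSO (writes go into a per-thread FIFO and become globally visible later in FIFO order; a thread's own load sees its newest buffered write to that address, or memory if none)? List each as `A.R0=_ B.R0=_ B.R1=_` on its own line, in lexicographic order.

outcome vector order: (A.R0,B.R0,B.R1)
|TSO outcomes| = 9

A.R0=0 B.R0=0 B.R1=0
A.R0=0 B.R0=0 B.R1=1
A.R0=0 B.R0=1 B.R1=0
A.R0=0 B.R0=1 B.R1=1
A.R0=0 B.R0=2 B.R1=1
A.R0=2 B.R0=0 B.R1=0
A.R0=2 B.R0=0 B.R1=1
A.R0=2 B.R0=1 B.R1=1
A.R0=2 B.R0=2 B.R1=1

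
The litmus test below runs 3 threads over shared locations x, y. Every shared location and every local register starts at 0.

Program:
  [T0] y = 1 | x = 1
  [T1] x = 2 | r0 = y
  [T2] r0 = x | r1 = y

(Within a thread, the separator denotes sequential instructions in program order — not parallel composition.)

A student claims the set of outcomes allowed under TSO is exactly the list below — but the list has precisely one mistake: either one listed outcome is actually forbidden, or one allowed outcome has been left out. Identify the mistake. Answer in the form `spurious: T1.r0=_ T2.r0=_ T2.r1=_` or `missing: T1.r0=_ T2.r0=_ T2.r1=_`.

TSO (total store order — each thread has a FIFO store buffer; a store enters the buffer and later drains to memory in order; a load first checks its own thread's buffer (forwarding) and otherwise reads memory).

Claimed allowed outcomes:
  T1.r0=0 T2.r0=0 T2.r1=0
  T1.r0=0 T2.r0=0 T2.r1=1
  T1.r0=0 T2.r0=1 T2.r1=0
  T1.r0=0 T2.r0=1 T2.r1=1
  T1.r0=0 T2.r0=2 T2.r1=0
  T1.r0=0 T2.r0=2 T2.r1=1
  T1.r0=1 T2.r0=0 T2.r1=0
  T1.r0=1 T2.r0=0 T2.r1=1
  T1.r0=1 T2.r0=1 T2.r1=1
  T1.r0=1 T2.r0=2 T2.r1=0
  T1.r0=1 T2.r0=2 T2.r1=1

spurious: T1.r0=0 T2.r0=1 T2.r1=0

outcome vector order: (T1.r0,T2.r0,T2.r1)
under TSO → 0/0/0 0/0/1 0/1/1 0/2/0 0/2/1 1/0/0 1/0/1 1/1/1 1/2/0 1/2/1
claimed∖TSO = {0/1/0}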